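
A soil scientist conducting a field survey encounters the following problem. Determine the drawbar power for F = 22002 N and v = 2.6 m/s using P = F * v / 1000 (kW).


P = F * v / 1000
  = 22002 * 2.6 / 1000
  = 57205.20 / 1000
  = 57.21 kW


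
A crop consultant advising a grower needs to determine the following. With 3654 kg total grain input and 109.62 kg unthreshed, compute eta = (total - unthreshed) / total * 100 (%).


eta = (total - unthreshed) / total * 100
    = (3654 - 109.62) / 3654 * 100
    = 3544.38 / 3654 * 100
    = 97%


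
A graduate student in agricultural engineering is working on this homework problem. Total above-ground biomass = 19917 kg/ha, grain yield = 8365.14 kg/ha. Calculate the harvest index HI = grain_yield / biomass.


HI = grain_yield / biomass
   = 8365.14 / 19917
   = 0.42


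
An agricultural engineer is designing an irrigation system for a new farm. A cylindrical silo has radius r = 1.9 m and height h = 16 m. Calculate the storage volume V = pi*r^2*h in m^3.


V = pi * r^2 * h
  = pi * 1.9^2 * 16
  = pi * 3.61 * 16
  = 181.46 m^3


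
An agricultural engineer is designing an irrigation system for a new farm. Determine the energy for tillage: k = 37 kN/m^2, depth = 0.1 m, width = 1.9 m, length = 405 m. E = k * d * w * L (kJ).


E = k * d * w * L
  = 37 * 0.1 * 1.9 * 405
  = 2847.15 kJ


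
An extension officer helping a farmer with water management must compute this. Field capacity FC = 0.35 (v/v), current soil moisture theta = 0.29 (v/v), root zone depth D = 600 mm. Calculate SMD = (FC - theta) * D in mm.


SMD = (FC - theta) * D
    = (0.35 - 0.29) * 600
    = 0.060 * 600
    = 36 mm


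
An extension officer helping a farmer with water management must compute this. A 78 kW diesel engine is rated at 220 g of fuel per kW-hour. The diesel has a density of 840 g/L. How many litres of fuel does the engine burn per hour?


FC = P * BSFC / rho_fuel
   = 78 * 220 / 840
   = 17160 / 840
   = 20.43 L/h


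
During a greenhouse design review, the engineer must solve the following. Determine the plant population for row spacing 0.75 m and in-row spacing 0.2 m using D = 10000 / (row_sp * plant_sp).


D = 10000 / (row_sp * plant_sp)
  = 10000 / (0.75 * 0.2)
  = 10000 / 0.1500
  = 66666.67 plants/ha


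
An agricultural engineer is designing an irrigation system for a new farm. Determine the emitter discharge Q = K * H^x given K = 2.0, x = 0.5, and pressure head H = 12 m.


Q = K * H^x
  = 2.0 * 12^0.5
  = 2.0 * 3.4641
  = 6.93 L/h


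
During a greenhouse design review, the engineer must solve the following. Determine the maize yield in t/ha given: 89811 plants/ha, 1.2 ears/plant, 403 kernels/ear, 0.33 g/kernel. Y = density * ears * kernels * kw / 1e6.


Y = density * ears * kernels * kw
  = 89811 * 1.2 * 403 * 0.33 g/ha
  = 14332757.87 g/ha
  = 14332.76 kg/ha = 14.33 t/ha


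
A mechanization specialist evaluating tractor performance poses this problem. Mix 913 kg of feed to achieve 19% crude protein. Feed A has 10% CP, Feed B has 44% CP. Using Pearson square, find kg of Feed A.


parts_A = CP_b - target = 44 - 19 = 25
parts_B = target - CP_a = 19 - 10 = 9
total_parts = 25 + 9 = 34
Feed A = 913 * 25 / 34 = 671.32 kg
Feed B = 913 * 9 / 34 = 241.68 kg

671.32 kg


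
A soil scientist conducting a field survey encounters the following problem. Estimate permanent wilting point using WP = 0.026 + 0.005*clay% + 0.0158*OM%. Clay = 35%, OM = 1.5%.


WP = 0.026 + 0.005*35 + 0.0158*1.5
   = 0.026 + 0.1750 + 0.0237
   = 0.2247


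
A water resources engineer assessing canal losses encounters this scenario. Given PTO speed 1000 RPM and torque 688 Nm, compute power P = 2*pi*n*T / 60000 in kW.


P = 2*pi*n*T / 60000
  = 2*pi * 1000 * 688 / 60000
  = 4322831.49 / 60000
  = 72.05 kW


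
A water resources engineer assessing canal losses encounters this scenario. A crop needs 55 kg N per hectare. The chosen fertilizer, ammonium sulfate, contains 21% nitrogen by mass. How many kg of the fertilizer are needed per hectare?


Rate = N_required / (N_content / 100)
     = 55 / (21 / 100)
     = 55 / 0.21
     = 261.90 kg/ha


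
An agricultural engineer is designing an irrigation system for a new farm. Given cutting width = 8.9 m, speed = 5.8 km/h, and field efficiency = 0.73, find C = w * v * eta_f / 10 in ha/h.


C = w * v * eta_f / 10
  = 8.9 * 5.8 * 0.73 / 10
  = 37.68 / 10
  = 3.77 ha/h


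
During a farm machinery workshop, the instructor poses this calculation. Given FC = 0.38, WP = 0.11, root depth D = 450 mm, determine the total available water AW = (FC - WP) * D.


AW = (FC - WP) * D
   = (0.38 - 0.11) * 450
   = 0.27 * 450
   = 121.50 mm


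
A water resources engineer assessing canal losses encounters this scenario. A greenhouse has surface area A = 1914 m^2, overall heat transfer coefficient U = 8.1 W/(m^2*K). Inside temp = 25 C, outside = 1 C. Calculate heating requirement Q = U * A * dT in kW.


dT = 25 - (1) = 24 K
Q = U * A * dT
  = 8.1 * 1914 * 24
  = 372081.60 W = 372.08 kW


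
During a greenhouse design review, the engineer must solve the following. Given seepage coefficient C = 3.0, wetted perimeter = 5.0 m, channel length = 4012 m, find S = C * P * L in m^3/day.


S = C * P * L
  = 3.0 * 5.0 * 4012
  = 60180 m^3/day


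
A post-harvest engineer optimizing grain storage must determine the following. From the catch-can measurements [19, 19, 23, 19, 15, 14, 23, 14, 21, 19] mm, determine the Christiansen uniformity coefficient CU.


xbar = 186 / 10 = 18.600
sum|xi - xbar| = 25.600
CU = 100 * (1 - 25.600 / (10 * 18.600))
   = 100 * (1 - 0.1376)
   = 86.24%


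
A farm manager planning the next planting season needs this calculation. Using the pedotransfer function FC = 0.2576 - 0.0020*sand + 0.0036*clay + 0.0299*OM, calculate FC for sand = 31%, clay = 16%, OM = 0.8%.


FC = 0.2576 - 0.0020*31 + 0.0036*16 + 0.0299*0.8
   = 0.2576 - 0.0620 + 0.0576 + 0.0239
   = 0.2771


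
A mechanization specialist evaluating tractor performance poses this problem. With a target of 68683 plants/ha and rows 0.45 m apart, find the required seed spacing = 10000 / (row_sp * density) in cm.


spacing = 10000 / (row_sp * density)
        = 10000 / (0.45 * 68683)
        = 10000 / 30907.35
        = 0.32355 m = 32.35 cm


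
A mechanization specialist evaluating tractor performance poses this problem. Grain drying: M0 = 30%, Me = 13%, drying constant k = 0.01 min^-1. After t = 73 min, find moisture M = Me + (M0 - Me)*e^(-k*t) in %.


M = Me + (M0 - Me) * e^(-k*t)
  = 13 + (30 - 13) * e^(-0.01*73)
  = 13 + 17 * e^(-0.730)
  = 13 + 17 * 0.48191
  = 13 + 8.1925
  = 21.19%


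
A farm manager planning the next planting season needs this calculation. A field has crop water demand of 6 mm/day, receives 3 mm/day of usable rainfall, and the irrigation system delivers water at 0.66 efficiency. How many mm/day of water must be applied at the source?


IWR = (ETc - Pe) / Ea
    = (6 - 3) / 0.66
    = 3 / 0.66
    = 4.55 mm/day


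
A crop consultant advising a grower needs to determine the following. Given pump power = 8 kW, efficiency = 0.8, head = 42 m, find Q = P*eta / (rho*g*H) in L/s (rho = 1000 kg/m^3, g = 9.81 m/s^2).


Q = (P * 1000 * eta) / (rho * g * H)
  = (8 * 1000 * 0.8) / (1000 * 9.81 * 42)
  = 6400 / 412020
  = 0.01553 m^3/s = 15.53 L/s


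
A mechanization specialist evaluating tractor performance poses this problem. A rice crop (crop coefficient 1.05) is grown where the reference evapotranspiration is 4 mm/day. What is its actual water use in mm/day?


ETc = Kc * ET0
    = 1.05 * 4
    = 4.20 mm/day


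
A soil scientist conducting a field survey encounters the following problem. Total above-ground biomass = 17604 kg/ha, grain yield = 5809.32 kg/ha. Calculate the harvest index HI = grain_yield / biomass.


HI = grain_yield / biomass
   = 5809.32 / 17604
   = 0.33


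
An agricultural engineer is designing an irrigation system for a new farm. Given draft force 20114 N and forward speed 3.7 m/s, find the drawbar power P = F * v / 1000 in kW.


P = F * v / 1000
  = 20114 * 3.7 / 1000
  = 74421.80 / 1000
  = 74.42 kW


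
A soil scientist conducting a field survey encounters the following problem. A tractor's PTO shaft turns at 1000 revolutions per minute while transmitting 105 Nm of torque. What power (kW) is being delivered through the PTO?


P = 2*pi*n*T / 60000
  = 2*pi * 1000 * 105 / 60000
  = 659734.46 / 60000
  = 11.00 kW


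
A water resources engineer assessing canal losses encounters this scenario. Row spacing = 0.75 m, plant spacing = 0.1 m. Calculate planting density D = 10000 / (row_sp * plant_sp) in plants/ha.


D = 10000 / (row_sp * plant_sp)
  = 10000 / (0.75 * 0.1)
  = 10000 / 0.0750
  = 133333.33 plants/ha


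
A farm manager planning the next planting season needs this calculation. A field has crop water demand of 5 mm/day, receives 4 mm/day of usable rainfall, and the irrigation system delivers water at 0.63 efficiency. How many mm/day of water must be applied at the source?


IWR = (ETc - Pe) / Ea
    = (5 - 4) / 0.63
    = 1 / 0.63
    = 1.59 mm/day


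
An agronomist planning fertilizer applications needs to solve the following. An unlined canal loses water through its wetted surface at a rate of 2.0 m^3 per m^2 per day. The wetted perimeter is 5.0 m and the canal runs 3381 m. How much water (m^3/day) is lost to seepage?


S = C * P * L
  = 2.0 * 5.0 * 3381
  = 33810 m^3/day


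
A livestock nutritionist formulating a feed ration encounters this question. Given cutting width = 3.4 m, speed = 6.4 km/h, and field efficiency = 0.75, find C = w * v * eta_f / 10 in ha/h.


C = w * v * eta_f / 10
  = 3.4 * 6.4 * 0.75 / 10
  = 16.32 / 10
  = 1.63 ha/h


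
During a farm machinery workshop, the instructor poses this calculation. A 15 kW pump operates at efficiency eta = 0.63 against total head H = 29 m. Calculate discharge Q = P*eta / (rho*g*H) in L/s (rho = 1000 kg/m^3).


Q = (P * 1000 * eta) / (rho * g * H)
  = (15 * 1000 * 0.63) / (1000 * 9.81 * 29)
  = 9450 / 284490
  = 0.03322 m^3/s = 33.22 L/s


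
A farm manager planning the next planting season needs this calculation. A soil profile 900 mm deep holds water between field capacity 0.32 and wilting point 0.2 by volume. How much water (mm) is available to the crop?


AW = (FC - WP) * D
   = (0.32 - 0.2) * 900
   = 0.12 * 900
   = 108 mm


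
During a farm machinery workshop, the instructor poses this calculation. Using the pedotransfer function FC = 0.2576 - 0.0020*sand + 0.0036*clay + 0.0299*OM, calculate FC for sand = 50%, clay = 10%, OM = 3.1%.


FC = 0.2576 - 0.0020*50 + 0.0036*10 + 0.0299*3.1
   = 0.2576 - 0.1000 + 0.0360 + 0.0927
   = 0.2863


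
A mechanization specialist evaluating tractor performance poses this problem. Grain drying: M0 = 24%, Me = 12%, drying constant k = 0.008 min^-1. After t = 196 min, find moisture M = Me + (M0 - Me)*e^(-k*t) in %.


M = Me + (M0 - Me) * e^(-k*t)
  = 12 + (24 - 12) * e^(-0.008*196)
  = 12 + 12 * e^(-1.568)
  = 12 + 12 * 0.20846
  = 12 + 2.5015
  = 14.50%


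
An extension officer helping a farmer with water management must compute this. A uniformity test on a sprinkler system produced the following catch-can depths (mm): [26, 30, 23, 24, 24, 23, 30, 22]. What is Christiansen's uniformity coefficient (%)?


xbar = 202 / 8 = 25.250
sum|xi - xbar| = 20.500
CU = 100 * (1 - 20.500 / (8 * 25.250))
   = 100 * (1 - 0.1015)
   = 89.85%


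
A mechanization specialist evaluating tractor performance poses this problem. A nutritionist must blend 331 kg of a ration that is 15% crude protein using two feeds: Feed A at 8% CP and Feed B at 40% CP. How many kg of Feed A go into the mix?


parts_A = CP_b - target = 40 - 15 = 25
parts_B = target - CP_a = 15 - 8 = 7
total_parts = 25 + 7 = 32
Feed A = 331 * 25 / 32 = 258.59 kg
Feed B = 331 * 7 / 32 = 72.41 kg

258.59 kg


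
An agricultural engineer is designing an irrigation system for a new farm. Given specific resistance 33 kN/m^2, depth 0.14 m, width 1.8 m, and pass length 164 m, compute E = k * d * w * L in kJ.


E = k * d * w * L
  = 33 * 0.14 * 1.8 * 164
  = 1363.82 kJ


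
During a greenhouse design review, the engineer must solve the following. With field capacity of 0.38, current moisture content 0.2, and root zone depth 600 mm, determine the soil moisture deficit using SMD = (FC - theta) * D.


SMD = (FC - theta) * D
    = (0.38 - 0.2) * 600
    = 0.180 * 600
    = 108 mm


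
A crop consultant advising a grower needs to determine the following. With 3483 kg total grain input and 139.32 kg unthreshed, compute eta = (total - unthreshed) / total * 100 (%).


eta = (total - unthreshed) / total * 100
    = (3483 - 139.32) / 3483 * 100
    = 3343.68 / 3483 * 100
    = 96%


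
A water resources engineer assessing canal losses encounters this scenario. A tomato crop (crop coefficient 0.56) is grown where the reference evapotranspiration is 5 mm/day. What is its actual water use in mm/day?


ETc = Kc * ET0
    = 0.56 * 5
    = 2.80 mm/day


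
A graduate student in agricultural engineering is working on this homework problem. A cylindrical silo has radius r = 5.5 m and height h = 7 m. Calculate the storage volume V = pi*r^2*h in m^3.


V = pi * r^2 * h
  = pi * 5.5^2 * 7
  = pi * 30.25 * 7
  = 665.23 m^3


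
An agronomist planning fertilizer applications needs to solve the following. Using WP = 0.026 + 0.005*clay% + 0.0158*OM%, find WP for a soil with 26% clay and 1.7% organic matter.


WP = 0.026 + 0.005*26 + 0.0158*1.7
   = 0.026 + 0.1300 + 0.0269
   = 0.1829


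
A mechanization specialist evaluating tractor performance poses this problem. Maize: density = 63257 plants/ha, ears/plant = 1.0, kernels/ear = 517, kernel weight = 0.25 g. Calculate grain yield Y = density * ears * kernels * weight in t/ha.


Y = density * ears * kernels * kw
  = 63257 * 1.0 * 517 * 0.25 g/ha
  = 8175967.25 g/ha
  = 8175.97 kg/ha = 8.18 t/ha


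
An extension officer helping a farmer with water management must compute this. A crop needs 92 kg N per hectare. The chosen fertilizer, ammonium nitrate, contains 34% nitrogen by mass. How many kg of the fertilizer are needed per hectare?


Rate = N_required / (N_content / 100)
     = 92 / (34 / 100)
     = 92 / 0.34
     = 270.59 kg/ha


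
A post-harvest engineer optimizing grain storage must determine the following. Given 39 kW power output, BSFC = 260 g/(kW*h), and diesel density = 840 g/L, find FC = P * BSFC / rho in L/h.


FC = P * BSFC / rho_fuel
   = 39 * 260 / 840
   = 10140 / 840
   = 12.07 L/h


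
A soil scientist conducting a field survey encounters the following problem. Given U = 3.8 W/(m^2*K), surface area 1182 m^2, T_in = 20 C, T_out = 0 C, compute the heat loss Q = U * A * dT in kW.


dT = 20 - (0) = 20 K
Q = U * A * dT
  = 3.8 * 1182 * 20
  = 89832 W = 89.83 kW


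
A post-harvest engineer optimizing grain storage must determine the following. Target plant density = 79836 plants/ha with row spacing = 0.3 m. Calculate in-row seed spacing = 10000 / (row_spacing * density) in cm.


spacing = 10000 / (row_sp * density)
        = 10000 / (0.3 * 79836)
        = 10000 / 23950.80
        = 0.41752 m = 41.75 cm


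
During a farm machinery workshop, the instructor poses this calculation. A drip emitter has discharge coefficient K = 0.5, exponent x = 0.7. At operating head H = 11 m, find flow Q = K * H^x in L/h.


Q = K * H^x
  = 0.5 * 11^0.7
  = 0.5 * 5.3577
  = 2.68 L/h


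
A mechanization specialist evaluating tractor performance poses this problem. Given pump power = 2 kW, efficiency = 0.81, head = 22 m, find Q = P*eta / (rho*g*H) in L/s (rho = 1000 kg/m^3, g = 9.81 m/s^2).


Q = (P * 1000 * eta) / (rho * g * H)
  = (2 * 1000 * 0.81) / (1000 * 9.81 * 22)
  = 1620 / 215820
  = 0.00751 m^3/s = 7.51 L/s


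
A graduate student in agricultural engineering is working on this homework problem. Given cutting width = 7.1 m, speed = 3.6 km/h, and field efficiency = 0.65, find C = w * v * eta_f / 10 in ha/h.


C = w * v * eta_f / 10
  = 7.1 * 3.6 * 0.65 / 10
  = 16.61 / 10
  = 1.66 ha/h


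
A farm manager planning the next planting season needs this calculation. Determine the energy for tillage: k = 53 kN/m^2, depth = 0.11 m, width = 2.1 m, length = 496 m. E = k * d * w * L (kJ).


E = k * d * w * L
  = 53 * 0.11 * 2.1 * 496
  = 6072.53 kJ


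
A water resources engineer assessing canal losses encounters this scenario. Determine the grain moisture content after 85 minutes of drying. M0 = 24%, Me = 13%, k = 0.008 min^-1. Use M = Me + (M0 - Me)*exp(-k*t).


M = Me + (M0 - Me) * e^(-k*t)
  = 13 + (24 - 13) * e^(-0.008*85)
  = 13 + 11 * e^(-0.680)
  = 13 + 11 * 0.50662
  = 13 + 5.5728
  = 18.57%


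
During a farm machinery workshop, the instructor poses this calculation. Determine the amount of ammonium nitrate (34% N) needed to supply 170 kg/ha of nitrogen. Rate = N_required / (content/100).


Rate = N_required / (N_content / 100)
     = 170 / (34 / 100)
     = 170 / 0.34
     = 500 kg/ha


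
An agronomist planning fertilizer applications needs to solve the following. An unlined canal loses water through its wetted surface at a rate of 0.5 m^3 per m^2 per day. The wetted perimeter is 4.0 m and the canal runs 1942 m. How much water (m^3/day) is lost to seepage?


S = C * P * L
  = 0.5 * 4.0 * 1942
  = 3884 m^3/day


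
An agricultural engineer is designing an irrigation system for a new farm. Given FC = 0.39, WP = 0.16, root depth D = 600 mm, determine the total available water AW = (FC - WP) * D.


AW = (FC - WP) * D
   = (0.39 - 0.16) * 600
   = 0.23 * 600
   = 138 mm


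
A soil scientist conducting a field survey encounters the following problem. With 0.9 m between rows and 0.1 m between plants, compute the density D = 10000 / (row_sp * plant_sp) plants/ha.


D = 10000 / (row_sp * plant_sp)
  = 10000 / (0.9 * 0.1)
  = 10000 / 0.0900
  = 111111.11 plants/ha


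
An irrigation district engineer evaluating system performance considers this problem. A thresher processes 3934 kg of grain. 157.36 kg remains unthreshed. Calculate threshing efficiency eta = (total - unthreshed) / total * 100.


eta = (total - unthreshed) / total * 100
    = (3934 - 157.36) / 3934 * 100
    = 3776.64 / 3934 * 100
    = 96%


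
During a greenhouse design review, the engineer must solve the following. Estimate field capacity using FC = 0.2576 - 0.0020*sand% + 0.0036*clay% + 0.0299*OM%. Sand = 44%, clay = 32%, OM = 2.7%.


FC = 0.2576 - 0.0020*44 + 0.0036*32 + 0.0299*2.7
   = 0.2576 - 0.0880 + 0.1152 + 0.0807
   = 0.3655


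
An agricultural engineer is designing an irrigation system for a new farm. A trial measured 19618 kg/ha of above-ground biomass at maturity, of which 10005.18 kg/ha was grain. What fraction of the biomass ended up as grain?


HI = grain_yield / biomass
   = 10005.18 / 19618
   = 0.51


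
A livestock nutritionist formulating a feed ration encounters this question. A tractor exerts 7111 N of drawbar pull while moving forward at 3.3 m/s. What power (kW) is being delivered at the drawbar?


P = F * v / 1000
  = 7111 * 3.3 / 1000
  = 23466.30 / 1000
  = 23.47 kW


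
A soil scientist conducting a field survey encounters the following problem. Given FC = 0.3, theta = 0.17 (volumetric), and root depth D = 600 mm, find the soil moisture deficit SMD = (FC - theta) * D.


SMD = (FC - theta) * D
    = (0.3 - 0.17) * 600
    = 0.130 * 600
    = 78 mm


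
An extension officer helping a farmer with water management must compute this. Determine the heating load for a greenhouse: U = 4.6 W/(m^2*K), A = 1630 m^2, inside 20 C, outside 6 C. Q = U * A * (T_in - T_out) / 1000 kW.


dT = 20 - (6) = 14 K
Q = U * A * dT
  = 4.6 * 1630 * 14
  = 104972 W = 104.97 kW


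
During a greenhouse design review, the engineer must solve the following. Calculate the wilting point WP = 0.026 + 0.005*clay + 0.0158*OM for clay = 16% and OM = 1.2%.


WP = 0.026 + 0.005*16 + 0.0158*1.2
   = 0.026 + 0.0800 + 0.0190
   = 0.1250


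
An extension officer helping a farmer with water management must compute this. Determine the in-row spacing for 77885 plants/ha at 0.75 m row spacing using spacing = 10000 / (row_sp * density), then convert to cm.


spacing = 10000 / (row_sp * density)
        = 10000 / (0.75 * 77885)
        = 10000 / 58413.75
        = 0.17119 m = 17.12 cm


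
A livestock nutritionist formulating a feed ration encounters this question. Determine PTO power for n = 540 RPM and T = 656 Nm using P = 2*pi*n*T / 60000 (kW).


P = 2*pi*n*T / 60000
  = 2*pi * 540 * 656 / 60000
  = 2225755.56 / 60000
  = 37.10 kW


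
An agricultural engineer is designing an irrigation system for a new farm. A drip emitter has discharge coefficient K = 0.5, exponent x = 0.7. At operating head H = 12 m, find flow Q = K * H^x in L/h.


Q = K * H^x
  = 0.5 * 12^0.7
  = 0.5 * 5.6941
  = 2.85 L/h


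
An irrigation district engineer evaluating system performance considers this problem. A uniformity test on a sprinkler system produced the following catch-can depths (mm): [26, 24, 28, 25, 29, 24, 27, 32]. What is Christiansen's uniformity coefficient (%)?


xbar = 215 / 8 = 26.875
sum|xi - xbar| = 17
CU = 100 * (1 - 17 / (8 * 26.875))
   = 100 * (1 - 0.0791)
   = 92.09%


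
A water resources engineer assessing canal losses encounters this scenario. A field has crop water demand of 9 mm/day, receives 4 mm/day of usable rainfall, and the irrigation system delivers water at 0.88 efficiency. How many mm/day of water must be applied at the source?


IWR = (ETc - Pe) / Ea
    = (9 - 4) / 0.88
    = 5 / 0.88
    = 5.68 mm/day


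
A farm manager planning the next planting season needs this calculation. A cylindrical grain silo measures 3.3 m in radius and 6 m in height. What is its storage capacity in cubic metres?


V = pi * r^2 * h
  = pi * 3.3^2 * 6
  = pi * 10.89 * 6
  = 205.27 m^3


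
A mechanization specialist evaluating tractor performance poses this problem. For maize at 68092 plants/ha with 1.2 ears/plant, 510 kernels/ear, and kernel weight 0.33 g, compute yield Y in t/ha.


Y = density * ears * kernels * kw
  = 68092 * 1.2 * 510 * 0.33 g/ha
  = 13751860.32 g/ha
  = 13751.86 kg/ha = 13.75 t/ha


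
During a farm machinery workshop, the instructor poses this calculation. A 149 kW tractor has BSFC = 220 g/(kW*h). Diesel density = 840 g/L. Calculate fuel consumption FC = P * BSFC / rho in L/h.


FC = P * BSFC / rho_fuel
   = 149 * 220 / 840
   = 32780 / 840
   = 39.02 L/h


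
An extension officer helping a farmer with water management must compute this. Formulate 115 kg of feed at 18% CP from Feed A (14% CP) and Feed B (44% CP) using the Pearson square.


parts_A = CP_b - target = 44 - 18 = 26
parts_B = target - CP_a = 18 - 14 = 4
total_parts = 26 + 4 = 30
Feed A = 115 * 26 / 30 = 99.67 kg
Feed B = 115 * 4 / 30 = 15.33 kg

99.67 kg


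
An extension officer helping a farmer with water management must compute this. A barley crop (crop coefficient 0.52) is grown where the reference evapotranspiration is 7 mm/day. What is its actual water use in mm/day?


ETc = Kc * ET0
    = 0.52 * 7
    = 3.64 mm/day


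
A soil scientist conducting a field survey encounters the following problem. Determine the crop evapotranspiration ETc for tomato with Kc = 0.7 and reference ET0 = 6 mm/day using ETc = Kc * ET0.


ETc = Kc * ET0
    = 0.7 * 6
    = 4.20 mm/day


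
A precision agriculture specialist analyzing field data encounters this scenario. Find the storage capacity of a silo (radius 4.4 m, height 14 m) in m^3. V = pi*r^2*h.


V = pi * r^2 * h
  = pi * 4.4^2 * 14
  = pi * 19.36 * 14
  = 851.50 m^3


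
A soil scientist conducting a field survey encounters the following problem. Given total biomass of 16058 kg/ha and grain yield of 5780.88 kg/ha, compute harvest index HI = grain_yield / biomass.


HI = grain_yield / biomass
   = 5780.88 / 16058
   = 0.36


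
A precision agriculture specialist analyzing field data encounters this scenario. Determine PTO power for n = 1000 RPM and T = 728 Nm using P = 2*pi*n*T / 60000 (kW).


P = 2*pi*n*T / 60000
  = 2*pi * 1000 * 728 / 60000
  = 4574158.90 / 60000
  = 76.24 kW


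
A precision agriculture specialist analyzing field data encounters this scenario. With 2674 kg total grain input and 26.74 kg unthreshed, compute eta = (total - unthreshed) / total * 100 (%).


eta = (total - unthreshed) / total * 100
    = (2674 - 26.74) / 2674 * 100
    = 2647.26 / 2674 * 100
    = 99%


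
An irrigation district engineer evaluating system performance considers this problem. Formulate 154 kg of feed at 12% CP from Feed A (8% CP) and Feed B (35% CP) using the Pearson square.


parts_A = CP_b - target = 35 - 12 = 23
parts_B = target - CP_a = 12 - 8 = 4
total_parts = 23 + 4 = 27
Feed A = 154 * 23 / 27 = 131.19 kg
Feed B = 154 * 4 / 27 = 22.81 kg

131.19 kg


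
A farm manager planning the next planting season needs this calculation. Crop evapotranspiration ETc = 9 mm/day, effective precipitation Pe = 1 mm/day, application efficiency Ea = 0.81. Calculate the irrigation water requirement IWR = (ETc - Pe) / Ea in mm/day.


IWR = (ETc - Pe) / Ea
    = (9 - 1) / 0.81
    = 8 / 0.81
    = 9.88 mm/day


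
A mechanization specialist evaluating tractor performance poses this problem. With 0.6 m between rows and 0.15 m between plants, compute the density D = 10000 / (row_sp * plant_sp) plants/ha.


D = 10000 / (row_sp * plant_sp)
  = 10000 / (0.6 * 0.15)
  = 10000 / 0.0900
  = 111111.11 plants/ha


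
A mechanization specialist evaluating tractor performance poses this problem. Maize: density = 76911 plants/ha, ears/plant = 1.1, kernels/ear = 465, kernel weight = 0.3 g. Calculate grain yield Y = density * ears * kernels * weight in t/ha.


Y = density * ears * kernels * kw
  = 76911 * 1.1 * 465 * 0.3 g/ha
  = 11801992.95 g/ha
  = 11801.99 kg/ha = 11.80 t/ha


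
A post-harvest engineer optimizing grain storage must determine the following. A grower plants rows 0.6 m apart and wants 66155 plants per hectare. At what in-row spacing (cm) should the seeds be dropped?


spacing = 10000 / (row_sp * density)
        = 10000 / (0.6 * 66155)
        = 10000 / 39693
        = 0.25193 m = 25.19 cm


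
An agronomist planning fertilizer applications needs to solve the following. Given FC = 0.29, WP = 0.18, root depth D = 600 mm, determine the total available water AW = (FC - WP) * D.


AW = (FC - WP) * D
   = (0.29 - 0.18) * 600
   = 0.11 * 600
   = 66 mm


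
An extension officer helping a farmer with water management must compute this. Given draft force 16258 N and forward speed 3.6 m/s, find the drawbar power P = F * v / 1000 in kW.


P = F * v / 1000
  = 16258 * 3.6 / 1000
  = 58528.80 / 1000
  = 58.53 kW


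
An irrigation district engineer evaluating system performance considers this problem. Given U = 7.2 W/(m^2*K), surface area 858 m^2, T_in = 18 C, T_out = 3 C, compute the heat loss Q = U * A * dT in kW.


dT = 18 - (3) = 15 K
Q = U * A * dT
  = 7.2 * 858 * 15
  = 92664 W = 92.66 kW


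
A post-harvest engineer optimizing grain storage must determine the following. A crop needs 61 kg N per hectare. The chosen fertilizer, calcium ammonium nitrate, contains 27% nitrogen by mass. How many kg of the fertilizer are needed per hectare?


Rate = N_required / (N_content / 100)
     = 61 / (27 / 100)
     = 61 / 0.27
     = 225.93 kg/ha


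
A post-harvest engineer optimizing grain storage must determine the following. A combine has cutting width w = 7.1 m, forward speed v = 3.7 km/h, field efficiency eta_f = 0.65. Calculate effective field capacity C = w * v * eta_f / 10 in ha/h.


C = w * v * eta_f / 10
  = 7.1 * 3.7 * 0.65 / 10
  = 17.08 / 10
  = 1.71 ha/h


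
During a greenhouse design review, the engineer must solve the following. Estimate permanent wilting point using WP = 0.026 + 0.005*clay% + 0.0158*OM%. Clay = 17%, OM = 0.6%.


WP = 0.026 + 0.005*17 + 0.0158*0.6
   = 0.026 + 0.0850 + 0.0095
   = 0.1205


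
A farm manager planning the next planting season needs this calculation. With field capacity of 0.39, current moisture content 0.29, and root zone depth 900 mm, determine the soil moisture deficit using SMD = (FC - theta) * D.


SMD = (FC - theta) * D
    = (0.39 - 0.29) * 900
    = 0.100 * 900
    = 90 mm


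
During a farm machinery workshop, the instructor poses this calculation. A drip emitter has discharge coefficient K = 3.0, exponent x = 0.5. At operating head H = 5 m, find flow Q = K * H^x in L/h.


Q = K * H^x
  = 3.0 * 5^0.5
  = 3.0 * 2.2361
  = 6.71 L/h


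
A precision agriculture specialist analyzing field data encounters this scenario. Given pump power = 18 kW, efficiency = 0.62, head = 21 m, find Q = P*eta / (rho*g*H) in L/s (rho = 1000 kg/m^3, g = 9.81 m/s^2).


Q = (P * 1000 * eta) / (rho * g * H)
  = (18 * 1000 * 0.62) / (1000 * 9.81 * 21)
  = 11160 / 206010
  = 0.05417 m^3/s = 54.17 L/s


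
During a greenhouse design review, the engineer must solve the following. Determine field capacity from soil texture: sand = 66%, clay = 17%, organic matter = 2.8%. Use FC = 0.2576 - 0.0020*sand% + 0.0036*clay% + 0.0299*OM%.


FC = 0.2576 - 0.0020*66 + 0.0036*17 + 0.0299*2.8
   = 0.2576 - 0.1320 + 0.0612 + 0.0837
   = 0.2705


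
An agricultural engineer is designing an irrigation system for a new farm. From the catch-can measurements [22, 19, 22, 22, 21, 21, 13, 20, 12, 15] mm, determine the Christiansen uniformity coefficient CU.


xbar = 187 / 10 = 18.700
sum|xi - xbar| = 32.200
CU = 100 * (1 - 32.200 / (10 * 18.700))
   = 100 * (1 - 0.1722)
   = 82.78%


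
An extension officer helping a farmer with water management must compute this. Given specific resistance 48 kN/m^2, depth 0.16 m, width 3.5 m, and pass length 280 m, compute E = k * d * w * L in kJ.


E = k * d * w * L
  = 48 * 0.16 * 3.5 * 280
  = 7526.40 kJ


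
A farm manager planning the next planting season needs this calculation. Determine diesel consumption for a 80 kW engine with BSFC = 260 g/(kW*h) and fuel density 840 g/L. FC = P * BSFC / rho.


FC = P * BSFC / rho_fuel
   = 80 * 260 / 840
   = 20800 / 840
   = 24.76 L/h


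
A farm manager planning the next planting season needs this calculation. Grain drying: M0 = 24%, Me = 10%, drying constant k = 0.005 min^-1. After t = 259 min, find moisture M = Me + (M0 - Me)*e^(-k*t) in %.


M = Me + (M0 - Me) * e^(-k*t)
  = 10 + (24 - 10) * e^(-0.005*259)
  = 10 + 14 * e^(-1.295)
  = 10 + 14 * 0.27390
  = 10 + 3.8346
  = 13.83%


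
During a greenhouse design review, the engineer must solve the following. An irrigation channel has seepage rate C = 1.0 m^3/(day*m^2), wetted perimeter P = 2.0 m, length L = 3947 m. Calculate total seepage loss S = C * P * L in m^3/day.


S = C * P * L
  = 1.0 * 2.0 * 3947
  = 7894 m^3/day


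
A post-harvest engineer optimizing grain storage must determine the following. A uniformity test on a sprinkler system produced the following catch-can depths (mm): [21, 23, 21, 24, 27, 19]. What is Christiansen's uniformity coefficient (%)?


xbar = 135 / 6 = 22.500
sum|xi - xbar| = 13
CU = 100 * (1 - 13 / (6 * 22.500))
   = 100 * (1 - 0.0963)
   = 90.37%


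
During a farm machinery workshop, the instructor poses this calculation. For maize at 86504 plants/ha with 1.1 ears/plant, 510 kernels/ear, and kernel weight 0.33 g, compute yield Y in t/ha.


Y = density * ears * kernels * kw
  = 86504 * 1.1 * 510 * 0.33 g/ha
  = 16014485.52 g/ha
  = 16014.49 kg/ha = 16.01 t/ha


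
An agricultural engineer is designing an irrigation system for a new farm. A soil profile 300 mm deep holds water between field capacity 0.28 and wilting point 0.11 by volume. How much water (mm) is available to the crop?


AW = (FC - WP) * D
   = (0.28 - 0.11) * 300
   = 0.17 * 300
   = 51 mm


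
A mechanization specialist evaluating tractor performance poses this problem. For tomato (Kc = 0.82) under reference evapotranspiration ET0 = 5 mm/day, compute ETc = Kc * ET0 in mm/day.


ETc = Kc * ET0
    = 0.82 * 5
    = 4.10 mm/day


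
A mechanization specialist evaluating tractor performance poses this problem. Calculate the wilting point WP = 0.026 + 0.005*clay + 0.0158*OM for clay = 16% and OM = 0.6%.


WP = 0.026 + 0.005*16 + 0.0158*0.6
   = 0.026 + 0.0800 + 0.0095
   = 0.1155


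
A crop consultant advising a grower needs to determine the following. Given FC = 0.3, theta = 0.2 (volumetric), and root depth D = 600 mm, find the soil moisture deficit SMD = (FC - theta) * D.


SMD = (FC - theta) * D
    = (0.3 - 0.2) * 600
    = 0.100 * 600
    = 60 mm


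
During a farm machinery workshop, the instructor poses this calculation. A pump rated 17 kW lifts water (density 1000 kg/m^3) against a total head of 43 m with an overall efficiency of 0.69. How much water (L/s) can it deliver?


Q = (P * 1000 * eta) / (rho * g * H)
  = (17 * 1000 * 0.69) / (1000 * 9.81 * 43)
  = 11730 / 421830
  = 0.02781 m^3/s = 27.81 L/s


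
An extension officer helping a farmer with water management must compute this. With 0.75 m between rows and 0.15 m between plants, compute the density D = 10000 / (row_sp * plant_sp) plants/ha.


D = 10000 / (row_sp * plant_sp)
  = 10000 / (0.75 * 0.15)
  = 10000 / 0.1125
  = 88888.89 plants/ha


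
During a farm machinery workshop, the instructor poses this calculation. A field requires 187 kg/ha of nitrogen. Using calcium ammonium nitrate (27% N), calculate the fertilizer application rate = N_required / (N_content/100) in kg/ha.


Rate = N_required / (N_content / 100)
     = 187 / (27 / 100)
     = 187 / 0.27
     = 692.59 kg/ha


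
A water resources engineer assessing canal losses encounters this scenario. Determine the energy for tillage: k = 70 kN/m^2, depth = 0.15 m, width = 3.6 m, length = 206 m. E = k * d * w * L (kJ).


E = k * d * w * L
  = 70 * 0.15 * 3.6 * 206
  = 7786.80 kJ


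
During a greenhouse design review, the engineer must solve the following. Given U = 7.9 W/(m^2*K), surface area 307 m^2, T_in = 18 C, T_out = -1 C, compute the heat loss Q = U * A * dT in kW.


dT = 18 - (-1) = 19 K
Q = U * A * dT
  = 7.9 * 307 * 19
  = 46080.70 W = 46.08 kW


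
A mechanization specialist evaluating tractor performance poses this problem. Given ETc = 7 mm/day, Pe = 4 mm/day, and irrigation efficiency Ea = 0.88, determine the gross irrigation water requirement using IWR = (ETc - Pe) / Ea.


IWR = (ETc - Pe) / Ea
    = (7 - 4) / 0.88
    = 3 / 0.88
    = 3.41 mm/day


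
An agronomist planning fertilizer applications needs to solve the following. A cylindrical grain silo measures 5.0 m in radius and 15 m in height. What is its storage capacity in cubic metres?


V = pi * r^2 * h
  = pi * 5.0^2 * 15
  = pi * 25 * 15
  = 1178.10 m^3


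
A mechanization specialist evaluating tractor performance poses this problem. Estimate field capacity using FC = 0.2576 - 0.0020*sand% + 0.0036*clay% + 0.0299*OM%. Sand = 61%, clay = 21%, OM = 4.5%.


FC = 0.2576 - 0.0020*61 + 0.0036*21 + 0.0299*4.5
   = 0.2576 - 0.1220 + 0.0756 + 0.1346
   = 0.3458


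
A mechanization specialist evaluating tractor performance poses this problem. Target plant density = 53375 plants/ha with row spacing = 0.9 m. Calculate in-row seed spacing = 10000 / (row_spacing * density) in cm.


spacing = 10000 / (row_sp * density)
        = 10000 / (0.9 * 53375)
        = 10000 / 48037.50
        = 0.20817 m = 20.82 cm


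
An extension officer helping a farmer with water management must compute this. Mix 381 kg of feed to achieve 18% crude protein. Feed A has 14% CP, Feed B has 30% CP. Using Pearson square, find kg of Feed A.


parts_A = CP_b - target = 30 - 18 = 12
parts_B = target - CP_a = 18 - 14 = 4
total_parts = 12 + 4 = 16
Feed A = 381 * 12 / 16 = 285.75 kg
Feed B = 381 * 4 / 16 = 95.25 kg

285.75 kg


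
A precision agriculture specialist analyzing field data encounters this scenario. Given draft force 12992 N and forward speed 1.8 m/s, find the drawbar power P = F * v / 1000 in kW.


P = F * v / 1000
  = 12992 * 1.8 / 1000
  = 23385.60 / 1000
  = 23.39 kW


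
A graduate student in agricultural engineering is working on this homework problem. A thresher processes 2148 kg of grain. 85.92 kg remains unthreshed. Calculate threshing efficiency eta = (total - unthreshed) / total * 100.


eta = (total - unthreshed) / total * 100
    = (2148 - 85.92) / 2148 * 100
    = 2062.08 / 2148 * 100
    = 96%


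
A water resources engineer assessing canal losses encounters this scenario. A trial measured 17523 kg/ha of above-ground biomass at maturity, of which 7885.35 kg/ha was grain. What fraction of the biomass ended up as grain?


HI = grain_yield / biomass
   = 7885.35 / 17523
   = 0.45


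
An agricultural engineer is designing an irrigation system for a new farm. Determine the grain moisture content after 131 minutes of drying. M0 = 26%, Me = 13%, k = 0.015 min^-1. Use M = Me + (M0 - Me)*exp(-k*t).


M = Me + (M0 - Me) * e^(-k*t)
  = 13 + (26 - 13) * e^(-0.015*131)
  = 13 + 13 * e^(-1.965)
  = 13 + 13 * 0.14016
  = 13 + 1.8220
  = 14.82%


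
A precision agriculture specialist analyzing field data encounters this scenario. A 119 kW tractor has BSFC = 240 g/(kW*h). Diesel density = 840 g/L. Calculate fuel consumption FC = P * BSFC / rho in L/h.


FC = P * BSFC / rho_fuel
   = 119 * 240 / 840
   = 28560 / 840
   = 34 L/h


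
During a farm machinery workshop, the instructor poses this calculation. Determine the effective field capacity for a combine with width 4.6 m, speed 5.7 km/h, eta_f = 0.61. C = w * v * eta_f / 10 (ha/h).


C = w * v * eta_f / 10
  = 4.6 * 5.7 * 0.61 / 10
  = 15.99 / 10
  = 1.60 ha/h


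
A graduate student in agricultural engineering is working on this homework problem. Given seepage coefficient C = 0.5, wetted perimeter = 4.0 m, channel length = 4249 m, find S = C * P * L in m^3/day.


S = C * P * L
  = 0.5 * 4.0 * 4249
  = 8498 m^3/day


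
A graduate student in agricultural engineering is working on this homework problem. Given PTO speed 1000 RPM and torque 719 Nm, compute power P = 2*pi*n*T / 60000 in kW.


P = 2*pi*n*T / 60000
  = 2*pi * 1000 * 719 / 60000
  = 4517610.24 / 60000
  = 75.29 kW


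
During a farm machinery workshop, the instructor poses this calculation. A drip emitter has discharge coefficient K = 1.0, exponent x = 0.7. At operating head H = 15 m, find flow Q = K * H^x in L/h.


Q = K * H^x
  = 1.0 * 15^0.7
  = 1.0 * 6.6568
  = 6.66 L/h


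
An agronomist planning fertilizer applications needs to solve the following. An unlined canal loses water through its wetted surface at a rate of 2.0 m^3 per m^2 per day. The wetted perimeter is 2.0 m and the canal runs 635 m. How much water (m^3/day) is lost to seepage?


S = C * P * L
  = 2.0 * 2.0 * 635
  = 2540 m^3/day


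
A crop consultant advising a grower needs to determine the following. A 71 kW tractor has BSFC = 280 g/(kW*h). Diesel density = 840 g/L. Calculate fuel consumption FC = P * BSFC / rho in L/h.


FC = P * BSFC / rho_fuel
   = 71 * 280 / 840
   = 19880 / 840
   = 23.67 L/h


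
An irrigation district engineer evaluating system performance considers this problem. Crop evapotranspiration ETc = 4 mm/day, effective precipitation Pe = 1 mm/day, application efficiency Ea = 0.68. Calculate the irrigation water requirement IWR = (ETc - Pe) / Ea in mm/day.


IWR = (ETc - Pe) / Ea
    = (4 - 1) / 0.68
    = 3 / 0.68
    = 4.41 mm/day


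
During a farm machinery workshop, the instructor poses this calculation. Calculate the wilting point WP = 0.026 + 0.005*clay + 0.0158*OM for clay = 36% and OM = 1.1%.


WP = 0.026 + 0.005*36 + 0.0158*1.1
   = 0.026 + 0.1800 + 0.0174
   = 0.2234
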